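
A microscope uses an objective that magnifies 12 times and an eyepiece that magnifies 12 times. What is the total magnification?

The overall magnification of a compound microscope is the product of the objective and eyepiece magnifications:
M = M_obj x M_eye = 12 x 12 = 144.

144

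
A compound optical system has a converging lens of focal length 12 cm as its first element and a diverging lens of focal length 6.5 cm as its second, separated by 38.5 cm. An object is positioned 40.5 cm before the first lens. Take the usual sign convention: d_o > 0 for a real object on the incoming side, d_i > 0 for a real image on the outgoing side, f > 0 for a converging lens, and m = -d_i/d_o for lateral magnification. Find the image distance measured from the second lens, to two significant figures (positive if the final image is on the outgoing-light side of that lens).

Applying the thin-lens equation to the first lens, 1/12 = 1/40.5 + 1/d_i1, which gives d_i1 = 17.053 cm.
Object distance for lens 2: d_o2 = 38.5 - 17.053 = 21.447 cm.
Applying the thin-lens equation again with f_2 = -6.5 cm and d_o2 = 21.447 cm gives d_i2 = -4.988 cm.

-5.0 cm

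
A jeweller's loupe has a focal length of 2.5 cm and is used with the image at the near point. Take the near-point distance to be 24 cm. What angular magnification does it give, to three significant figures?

10.6

M = 1 + D/f = 1 + 24/2.5 = 10.600.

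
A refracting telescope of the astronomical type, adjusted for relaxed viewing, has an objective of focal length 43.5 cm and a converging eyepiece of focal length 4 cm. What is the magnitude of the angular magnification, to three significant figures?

|M| = f_obj/|f_eye| = 43.5/4 = 10.875.

10.9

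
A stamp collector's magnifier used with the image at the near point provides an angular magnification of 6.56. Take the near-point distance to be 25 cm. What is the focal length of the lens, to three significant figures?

For the image at the near point, M = 1 + D/f.
f = D/(M - 1) = 25/(6.56 - 1) = 4.496 cm.

4.50 cm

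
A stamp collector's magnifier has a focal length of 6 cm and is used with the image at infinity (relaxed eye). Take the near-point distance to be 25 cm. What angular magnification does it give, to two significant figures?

4.2

M = D/f = 25/6 = 4.167.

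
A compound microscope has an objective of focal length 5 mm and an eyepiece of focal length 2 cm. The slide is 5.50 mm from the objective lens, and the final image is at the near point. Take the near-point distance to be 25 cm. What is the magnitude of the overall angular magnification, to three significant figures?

135

Convert to cm: f_obj = 5 mm = 0.5 cm; d_o = 5.50 mm = 0.55 cm.
Objective: 1/d_i = 1/f_obj - 1/d_o = 1/0.5 - 1/0.55 = 0.18182 cm^-1, so d_i = 5.500 cm.
m_obj = -d_i/d_o = -5.500/0.55 = -10.000.
Eyepiece angular magnification (image at near point): M_eye = 1 + D/f_e = 1 + 25/2 = 13.500.
Overall M = m_obj x M_eye = (-10.000)(13.500) = -135.00.
|M| = 135.00.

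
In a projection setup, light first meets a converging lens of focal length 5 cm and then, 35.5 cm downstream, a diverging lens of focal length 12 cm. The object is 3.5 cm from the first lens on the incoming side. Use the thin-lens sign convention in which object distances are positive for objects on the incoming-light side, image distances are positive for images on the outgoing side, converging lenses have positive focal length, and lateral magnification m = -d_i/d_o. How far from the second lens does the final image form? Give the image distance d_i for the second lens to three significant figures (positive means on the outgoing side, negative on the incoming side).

-9.57 cm

First lens: d_i1 = 1/(1/5 - 1/3.5) = -11.667 cm.
The intermediate image is virtual, 11.667 cm to the left of lens 1, so d_o2 = L - d_i1 = 35.5 - (-11.667) = 47.167 cm.
Second lens: d_i2 = 1/(1/(-12) - 1/(47.167)) = -9.566 cm.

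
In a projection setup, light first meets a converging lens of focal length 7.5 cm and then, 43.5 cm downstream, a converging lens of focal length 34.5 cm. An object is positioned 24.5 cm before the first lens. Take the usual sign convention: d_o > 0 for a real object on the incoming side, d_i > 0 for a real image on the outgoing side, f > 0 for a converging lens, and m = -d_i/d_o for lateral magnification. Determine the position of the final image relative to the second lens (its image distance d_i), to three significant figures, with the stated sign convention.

First lens: d_i1 = 1/(1/7.5 - 1/24.5) = 10.809 cm.
Object distance for lens 2: d_o2 = 43.5 - 10.809 = 32.691 cm.
Second lens: d_i2 = 1/(1/34.5 - 1/(32.691)) = -623.524 cm.

-624 cm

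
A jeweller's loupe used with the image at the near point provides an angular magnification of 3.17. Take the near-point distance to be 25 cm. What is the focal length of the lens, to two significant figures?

For the image at the near point, M = 1 + D/f.
f = D/(M - 1) = 25/(3.17 - 1) = 11.521 cm.

12 cm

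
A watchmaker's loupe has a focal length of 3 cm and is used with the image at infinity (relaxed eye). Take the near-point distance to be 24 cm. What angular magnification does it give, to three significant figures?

M = D/f = 24/3 = 8.000.

8.00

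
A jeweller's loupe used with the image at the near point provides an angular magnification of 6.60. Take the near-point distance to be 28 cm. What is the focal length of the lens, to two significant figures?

5.0 cm

For the image at the near point, M = 1 + D/f.
f = D/(M - 1) = 28/(6.6 - 1) = 5.000 cm.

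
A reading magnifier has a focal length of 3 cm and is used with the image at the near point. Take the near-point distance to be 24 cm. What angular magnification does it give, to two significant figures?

9.0

M = 1 + D/f = 1 + 24/3 = 9.000.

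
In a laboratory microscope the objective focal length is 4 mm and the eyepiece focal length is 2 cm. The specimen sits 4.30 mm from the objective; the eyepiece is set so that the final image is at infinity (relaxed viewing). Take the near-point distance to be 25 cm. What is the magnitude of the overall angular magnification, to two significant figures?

170

Convert to cm: f_obj = 4 mm = 0.4 cm; d_o = 4.30 mm = 0.43 cm.
Objective: 1/d_i = 1/f_obj - 1/d_o = 1/0.4 - 1/0.43 = 0.17442 cm^-1, so d_i = 5.733 cm.
m_obj = -d_i/d_o = -5.733/0.43 = -13.333.
Eyepiece angular magnification (image at infinity): M_eye = D/f_e = 25/2 = 12.500.
Overall M = m_obj x M_eye = (-13.333)(12.500) = -166.67.
|M| = 166.67.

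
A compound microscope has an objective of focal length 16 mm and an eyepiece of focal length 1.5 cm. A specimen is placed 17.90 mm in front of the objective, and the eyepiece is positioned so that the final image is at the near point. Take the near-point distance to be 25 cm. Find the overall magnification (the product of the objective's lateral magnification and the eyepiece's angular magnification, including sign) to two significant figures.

Convert to cm: f_obj = 16 mm = 1.6 cm; d_o = 17.90 mm = 1.79 cm.
Objective: 1/d_i = 1/f_obj - 1/d_o = 1/1.6 - 1/1.79 = 0.06634 cm^-1, so d_i = 15.074 cm.
m_obj = -d_i/d_o = -15.074/1.79 = -8.421.
Eyepiece angular magnification (image at near point): M_eye = 1 + D/f_e = 1 + 25/1.5 = 17.667.
Overall M = m_obj x M_eye = (-8.421)(17.667) = -148.77.

-150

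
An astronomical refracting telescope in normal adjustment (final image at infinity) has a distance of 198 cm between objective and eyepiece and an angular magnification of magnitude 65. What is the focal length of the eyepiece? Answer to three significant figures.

In normal adjustment the tube length equals f_obj + f_eye and |M| = f_obj/f_eye.
So f_obj = 65 f_eye and 65 f_eye + f_eye = 198 cm, giving f_eye = 198/66 = 3.000 cm and f_obj = 195.000 cm.

3.00 cm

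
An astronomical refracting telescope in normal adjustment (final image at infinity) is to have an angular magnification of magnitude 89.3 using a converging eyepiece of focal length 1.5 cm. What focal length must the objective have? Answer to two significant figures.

|M| = f_obj/|f_eye|, so f_obj = |M| x |f_eye| = 89.3 x 1.5 = 133.950 cm.

130 cm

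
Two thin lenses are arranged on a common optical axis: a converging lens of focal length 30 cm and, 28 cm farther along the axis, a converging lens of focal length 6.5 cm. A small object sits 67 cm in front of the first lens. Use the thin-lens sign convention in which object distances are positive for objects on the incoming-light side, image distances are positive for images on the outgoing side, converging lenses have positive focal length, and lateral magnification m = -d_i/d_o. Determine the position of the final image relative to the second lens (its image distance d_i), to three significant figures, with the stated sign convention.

5.21 cm

Lens 1: 1/d_i1 = 1/f_1 - 1/d_o1 = 1/30 - 1/67 = 0.01841 cm^-1, so d_i1 = 54.324 cm.
This image would form 54.324 cm past lens 1, i.e. 26.324 cm beyond lens 2, so it is a virtual object for lens 2: d_o2 = 28 - 54.324 = -26.324 cm.
Lens 2: 1/d_i2 = 1/f_2 - 1/d_o2 = 1/6.5 - 1/(-26.324) = 0.19183 cm^-1, so d_i2 = 5.213 cm.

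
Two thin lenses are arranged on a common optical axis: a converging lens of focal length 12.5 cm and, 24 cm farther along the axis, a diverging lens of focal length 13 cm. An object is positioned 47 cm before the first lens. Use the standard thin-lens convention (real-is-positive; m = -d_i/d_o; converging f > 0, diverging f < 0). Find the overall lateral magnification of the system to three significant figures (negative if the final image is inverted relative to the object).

First lens: d_i1 = 1/(1/12.5 - 1/47) = 17.029 cm.
m_1 = -(17.029)/47 = -0.3623.
Object distance for lens 2: d_o2 = 24 - 17.029 = 6.971 cm.
Second lens: d_i2 = 1/(1/(-13) - 1/(6.971)) = -4.538 cm.
m_2 = -(-4.538)/(6.971) = 0.6509.
Overall magnification: m = m_1 m_2 = -0.2358.

-0.236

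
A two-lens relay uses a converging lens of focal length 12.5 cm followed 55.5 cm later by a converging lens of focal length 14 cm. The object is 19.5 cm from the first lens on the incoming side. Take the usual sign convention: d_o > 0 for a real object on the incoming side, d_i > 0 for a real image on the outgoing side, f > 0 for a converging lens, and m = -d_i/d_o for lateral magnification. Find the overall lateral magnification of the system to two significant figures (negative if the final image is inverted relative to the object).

3.7

First lens: d_i1 = 1/(1/12.5 - 1/19.5) = 34.821 cm.
m_1 = -(34.821)/19.5 = -1.7857.
The intermediate image is 34.821 cm to the right of lens 1, so d_o2 = L - d_i1 = 55.5 - 34.821 = 20.679 cm.
Second lens: d_i2 = 1/(1/14 - 1/(20.679)) = 43.348 cm.
m_2 = -(43.348)/(20.679) = -2.0963.
Overall magnification: m = m_1 m_2 = 3.7433.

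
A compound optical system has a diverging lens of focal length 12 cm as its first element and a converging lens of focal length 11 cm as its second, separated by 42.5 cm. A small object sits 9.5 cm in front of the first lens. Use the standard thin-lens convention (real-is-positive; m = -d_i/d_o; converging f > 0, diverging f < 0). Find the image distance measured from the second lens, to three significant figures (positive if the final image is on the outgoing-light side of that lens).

First lens: d_i1 = 1/(1/(-12) - 1/9.5) = -5.302 cm.
The intermediate image is virtual, 5.302 cm to the left of lens 1, so d_o2 = L - d_i1 = 42.5 - (-5.302) = 47.802 cm.
Second lens: d_i2 = 1/(1/11 - 1/(47.802)) = 14.288 cm.

14.3 cm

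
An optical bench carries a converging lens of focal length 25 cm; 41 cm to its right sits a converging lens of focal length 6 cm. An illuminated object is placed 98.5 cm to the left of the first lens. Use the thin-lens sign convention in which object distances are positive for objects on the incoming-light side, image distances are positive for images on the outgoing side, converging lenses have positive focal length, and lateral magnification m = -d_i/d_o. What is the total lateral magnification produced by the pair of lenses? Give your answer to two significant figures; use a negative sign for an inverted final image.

First lens: d_i1 = 1/(1/25 - 1/98.5) = 33.503 cm.
m_1 = -(33.503)/98.5 = -0.3401.
Object distance for lens 2: d_o2 = 41 - 33.503 = 7.497 cm.
Second lens: d_i2 = 1/(1/6 - 1/(7.497)) = 30.055 cm.
m_2 = -(30.055)/(7.497) = -4.0091.
The system's lateral magnification is m_1 m_2 = (-0.3401)(-4.0091) = 1.3636.

1.4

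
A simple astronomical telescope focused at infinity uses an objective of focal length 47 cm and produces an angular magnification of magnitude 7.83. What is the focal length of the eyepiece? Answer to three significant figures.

6.00 cm

|M| = f_obj/f_eye, so f_eye = f_obj/|M| = 47/7.83 = 6.003 cm.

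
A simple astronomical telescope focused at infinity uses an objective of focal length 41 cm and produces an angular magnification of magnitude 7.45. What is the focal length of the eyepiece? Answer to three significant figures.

5.50 cm

|M| = f_obj/f_eye, so f_eye = f_obj/|M| = 41/7.45 = 5.503 cm.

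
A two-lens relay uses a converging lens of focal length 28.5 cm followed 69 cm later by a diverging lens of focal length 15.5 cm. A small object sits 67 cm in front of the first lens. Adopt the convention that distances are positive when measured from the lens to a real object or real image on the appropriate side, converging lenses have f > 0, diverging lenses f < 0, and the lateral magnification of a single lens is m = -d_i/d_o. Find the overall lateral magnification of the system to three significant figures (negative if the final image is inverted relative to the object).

-0.329

First lens: d_i1 = 1/(1/28.5 - 1/67) = 49.597 cm.
m_1 = -(49.597)/67 = -0.7403.
Object distance for lens 2: d_o2 = 69 - 49.597 = 19.403 cm.
Second lens: d_i2 = 1/(1/(-15.5) - 1/(19.403)) = -8.617 cm.
m_2 = -(-8.617)/(19.403) = 0.4441.
The system's lateral magnification is m_1 m_2 = (-0.7403)(0.4441) = -0.3287.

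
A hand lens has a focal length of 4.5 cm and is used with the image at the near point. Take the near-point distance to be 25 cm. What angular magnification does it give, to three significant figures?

6.56

M = 1 + D/f = 1 + 25/4.5 = 6.556.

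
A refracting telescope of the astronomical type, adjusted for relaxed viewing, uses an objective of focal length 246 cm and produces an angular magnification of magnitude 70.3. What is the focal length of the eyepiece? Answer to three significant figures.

3.50 cm

|M| = f_obj/f_eye, so f_eye = f_obj/|M| = 246/70.3 = 3.499 cm.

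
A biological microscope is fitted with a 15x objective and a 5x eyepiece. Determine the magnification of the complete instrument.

The overall magnification of a compound microscope is the product of the objective and eyepiece magnifications:
M = M_obj x M_eye = 15 x 5 = 75.

75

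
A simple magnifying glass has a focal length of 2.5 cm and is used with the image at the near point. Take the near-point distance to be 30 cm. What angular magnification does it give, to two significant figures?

13

M = 1 + D/f = 1 + 30/2.5 = 13.000.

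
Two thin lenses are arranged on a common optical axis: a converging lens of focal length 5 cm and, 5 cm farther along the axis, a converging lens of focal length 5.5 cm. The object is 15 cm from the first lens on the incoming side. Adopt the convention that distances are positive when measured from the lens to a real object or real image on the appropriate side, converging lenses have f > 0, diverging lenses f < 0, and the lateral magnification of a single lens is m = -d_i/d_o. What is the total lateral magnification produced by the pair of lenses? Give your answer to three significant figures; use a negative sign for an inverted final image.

-0.344

Lens 1: 1/d_i1 = 1/f_1 - 1/d_o1 = 1/5 - 1/15 = 0.13333 cm^-1, so d_i1 = 7.500 cm.
m_1 = -(7.500)/15 = -0.5000.
Since 7.500 cm > 5 cm, the first image lies past the second lens and serves as a virtual object: d_o2 = L - d_i1 = -2.500 cm.
Lens 2: 1/d_i2 = 1/f_2 - 1/d_o2 = 1/5.5 - 1/(-2.500) = 0.58182 cm^-1, so d_i2 = 1.719 cm.
m_2 = -(1.719)/(-2.500) = 0.6875.
The system's lateral magnification is m_1 m_2 = (-0.5000)(0.6875) = -0.3438.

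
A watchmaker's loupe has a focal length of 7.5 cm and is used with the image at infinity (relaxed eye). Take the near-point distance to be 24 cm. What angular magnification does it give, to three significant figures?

M = D/f = 24/7.5 = 3.200.

3.20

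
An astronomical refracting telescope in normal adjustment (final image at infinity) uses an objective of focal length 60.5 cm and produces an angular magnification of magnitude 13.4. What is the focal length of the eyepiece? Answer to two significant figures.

4.5 cm

|M| = f_obj/f_eye, so f_eye = f_obj/|M| = 60.5/13.4 = 4.515 cm.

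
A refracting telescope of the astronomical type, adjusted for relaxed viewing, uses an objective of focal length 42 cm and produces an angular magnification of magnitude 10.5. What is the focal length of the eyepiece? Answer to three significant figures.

|M| = f_obj/f_eye, so f_eye = f_obj/|M| = 42/10.5 = 4.000 cm.

4.00 cm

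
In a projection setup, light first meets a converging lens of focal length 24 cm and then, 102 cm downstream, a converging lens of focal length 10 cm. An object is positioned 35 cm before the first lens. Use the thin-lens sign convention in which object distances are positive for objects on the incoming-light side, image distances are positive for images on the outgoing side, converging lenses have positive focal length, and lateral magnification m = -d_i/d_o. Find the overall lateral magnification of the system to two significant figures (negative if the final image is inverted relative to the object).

Applying the thin-lens equation to the first lens, 1/24 = 1/35 + 1/d_i1, which gives d_i1 = 76.364 cm.
Its lateral magnification is m_1 = -d_i1/d_o1 = -(76.364)/35 = -2.1818.
Object distance for lens 2: d_o2 = 102 - 76.364 = 25.636 cm.
Applying the thin-lens equation again with f_2 = 10 cm and d_o2 = 25.636 cm gives d_i2 = 16.395 cm.
m_2 = -(16.395)/(25.636) = -0.6395.
The system's lateral magnification is m_1 m_2 = (-2.1818)(-0.6395) = 1.3953.

1.4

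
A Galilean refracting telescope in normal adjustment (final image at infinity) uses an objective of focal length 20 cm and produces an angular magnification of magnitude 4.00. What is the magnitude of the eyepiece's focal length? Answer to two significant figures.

|M| = f_obj/|f_eye|, so |f_eye| = f_obj/|M| = 20/4.0 = 5.000 cm.
(The eyepiece is diverging, so its signed focal length is -5.000 cm.)

5.0 cm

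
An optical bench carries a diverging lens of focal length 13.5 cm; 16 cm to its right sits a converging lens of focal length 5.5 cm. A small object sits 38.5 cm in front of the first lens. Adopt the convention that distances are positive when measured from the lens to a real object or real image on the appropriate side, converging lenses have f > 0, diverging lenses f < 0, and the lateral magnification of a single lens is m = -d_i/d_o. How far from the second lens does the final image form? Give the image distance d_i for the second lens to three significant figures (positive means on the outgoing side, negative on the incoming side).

6.98 cm

Lens 1: 1/d_i1 = 1/f_1 - 1/d_o1 = 1/(-13.5) - 1/38.5 = -0.10005 cm^-1, so d_i1 = -9.995 cm.
The intermediate image is virtual, 9.995 cm to the left of lens 1, so d_o2 = L - d_i1 = 16 - (-9.995) = 25.995 cm.
Lens 2: 1/d_i2 = 1/f_2 - 1/d_o2 = 1/5.5 - 1/(25.995) = 0.14335 cm^-1, so d_i2 = 6.976 cm.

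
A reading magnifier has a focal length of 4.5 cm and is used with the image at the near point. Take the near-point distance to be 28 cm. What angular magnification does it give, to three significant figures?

M = 1 + D/f = 1 + 28/4.5 = 7.222.

7.22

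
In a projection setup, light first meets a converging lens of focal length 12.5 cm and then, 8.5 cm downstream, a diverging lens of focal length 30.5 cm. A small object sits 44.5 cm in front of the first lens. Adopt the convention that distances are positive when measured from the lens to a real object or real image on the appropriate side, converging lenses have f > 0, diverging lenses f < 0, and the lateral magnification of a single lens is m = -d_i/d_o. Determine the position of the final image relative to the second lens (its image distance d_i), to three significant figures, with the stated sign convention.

12.5 cm

Lens 1: 1/d_i1 = 1/f_1 - 1/d_o1 = 1/12.5 - 1/44.5 = 0.05753 cm^-1, so d_i1 = 17.383 cm.
This image would form 17.383 cm past lens 1, i.e. 8.883 cm beyond lens 2, so it is a virtual object for lens 2: d_o2 = 8.5 - 17.383 = -8.883 cm.
Lens 2: 1/d_i2 = 1/f_2 - 1/d_o2 = 1/(-30.5) - 1/(-8.883) = 0.07979 cm^-1, so d_i2 = 12.533 cm.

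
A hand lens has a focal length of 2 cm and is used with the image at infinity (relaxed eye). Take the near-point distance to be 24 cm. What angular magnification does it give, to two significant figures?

M = D/f = 24/2 = 12.000.

12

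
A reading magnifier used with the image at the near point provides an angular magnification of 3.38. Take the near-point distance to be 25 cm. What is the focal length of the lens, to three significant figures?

For the image at the near point, M = 1 + D/f.
f = D/(M - 1) = 25/(3.38 - 1) = 10.504 cm.

10.5 cm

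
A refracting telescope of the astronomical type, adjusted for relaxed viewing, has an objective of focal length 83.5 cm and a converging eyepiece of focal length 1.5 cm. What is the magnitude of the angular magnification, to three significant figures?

55.7

|M| = f_obj/|f_eye| = 83.5/1.5 = 55.667.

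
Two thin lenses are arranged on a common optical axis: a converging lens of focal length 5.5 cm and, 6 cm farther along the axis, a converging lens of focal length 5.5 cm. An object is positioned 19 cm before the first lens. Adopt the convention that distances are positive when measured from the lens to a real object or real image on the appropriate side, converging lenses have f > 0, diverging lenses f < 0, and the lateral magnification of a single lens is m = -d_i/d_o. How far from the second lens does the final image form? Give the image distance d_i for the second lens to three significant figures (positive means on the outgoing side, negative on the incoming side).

1.32 cm

First lens: d_i1 = 1/(1/5.5 - 1/19) = 7.741 cm.
This image would form 7.741 cm past lens 1, i.e. 1.741 cm beyond lens 2, so it is a virtual object for lens 2: d_o2 = 6 - 7.741 = -1.741 cm.
Second lens: d_i2 = 1/(1/5.5 - 1/(-1.741)) = 1.322 cm.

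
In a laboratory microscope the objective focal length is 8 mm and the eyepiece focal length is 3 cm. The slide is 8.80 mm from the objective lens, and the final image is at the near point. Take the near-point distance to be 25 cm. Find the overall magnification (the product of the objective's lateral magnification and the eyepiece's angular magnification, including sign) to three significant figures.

Convert to cm: f_obj = 8 mm = 0.8 cm; d_o = 8.80 mm = 0.88 cm.
Objective: 1/d_i = 1/f_obj - 1/d_o = 1/0.8 - 1/0.88 = 0.11364 cm^-1, so d_i = 8.800 cm.
m_obj = -d_i/d_o = -8.800/0.88 = -10.000.
Eyepiece angular magnification (image at near point): M_eye = 1 + D/f_e = 1 + 25/3 = 9.333.
Overall M = m_obj x M_eye = (-10.000)(9.333) = -93.33.

-93.3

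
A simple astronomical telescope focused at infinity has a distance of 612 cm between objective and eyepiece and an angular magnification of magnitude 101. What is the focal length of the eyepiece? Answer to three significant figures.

In normal adjustment the tube length equals f_obj + f_eye and |M| = f_obj/f_eye.
So f_obj = 101 f_eye and 101 f_eye + f_eye = 612 cm, giving f_eye = 612/102 = 6.000 cm and f_obj = 606.000 cm.

6.00 cm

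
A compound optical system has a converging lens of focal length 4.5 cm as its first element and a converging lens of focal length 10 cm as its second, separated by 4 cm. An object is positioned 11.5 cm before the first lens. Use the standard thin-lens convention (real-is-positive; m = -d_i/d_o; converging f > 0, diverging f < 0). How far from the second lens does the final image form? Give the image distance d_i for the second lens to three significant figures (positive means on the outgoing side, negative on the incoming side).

Applying the thin-lens equation to the first lens, 1/4.5 = 1/11.5 + 1/d_i1, which gives d_i1 = 7.393 cm.
Since 7.393 cm > 4 cm, the first image lies past the second lens and serves as a virtual object: d_o2 = L - d_i1 = -3.393 cm.
Applying the thin-lens equation again with f_2 = 10 cm and d_o2 = -3.393 cm gives d_i2 = 2.533 cm.

2.53 cm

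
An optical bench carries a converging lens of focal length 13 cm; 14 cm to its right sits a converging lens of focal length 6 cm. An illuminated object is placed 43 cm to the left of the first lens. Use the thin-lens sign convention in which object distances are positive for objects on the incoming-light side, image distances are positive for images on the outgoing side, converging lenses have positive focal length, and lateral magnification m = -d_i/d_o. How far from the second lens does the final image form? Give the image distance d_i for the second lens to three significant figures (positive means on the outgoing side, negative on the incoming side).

Applying the thin-lens equation to the first lens, 1/13 = 1/43 + 1/d_i1, which gives d_i1 = 18.633 cm.
This image would form 18.633 cm past lens 1, i.e. 4.633 cm beyond lens 2, so it is a virtual object for lens 2: d_o2 = 14 - 18.633 = -4.633 cm.
Applying the thin-lens equation again with f_2 = 6 cm and d_o2 = -4.633 cm gives d_i2 = 2.614 cm.

2.61 cm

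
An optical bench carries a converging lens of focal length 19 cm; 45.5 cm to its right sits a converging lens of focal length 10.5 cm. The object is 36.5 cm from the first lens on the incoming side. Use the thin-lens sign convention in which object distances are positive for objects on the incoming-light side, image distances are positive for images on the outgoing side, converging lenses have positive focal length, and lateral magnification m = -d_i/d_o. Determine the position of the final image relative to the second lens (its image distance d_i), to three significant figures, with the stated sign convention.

-13.3 cm

First lens: d_i1 = 1/(1/19 - 1/36.5) = 39.629 cm.
The intermediate image is 39.629 cm to the right of lens 1, so d_o2 = L - d_i1 = 45.5 - 39.629 = 5.871 cm.
Second lens: d_i2 = 1/(1/10.5 - 1/(5.871)) = -13.319 cm.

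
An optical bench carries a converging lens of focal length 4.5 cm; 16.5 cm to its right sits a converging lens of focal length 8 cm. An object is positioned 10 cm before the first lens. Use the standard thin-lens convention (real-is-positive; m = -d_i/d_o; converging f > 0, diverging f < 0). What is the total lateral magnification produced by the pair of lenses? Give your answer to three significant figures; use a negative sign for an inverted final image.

20.6

First lens: d_i1 = 1/(1/4.5 - 1/10) = 8.182 cm.
m_1 = -(8.182)/10 = -0.8182.
Object distance for lens 2: d_o2 = 16.5 - 8.182 = 8.318 cm.
Second lens: d_i2 = 1/(1/8 - 1/(8.318)) = 209.143 cm.
m_2 = -(209.143)/(8.318) = -25.1429.
Overall magnification: m = m_1 m_2 = 20.5714.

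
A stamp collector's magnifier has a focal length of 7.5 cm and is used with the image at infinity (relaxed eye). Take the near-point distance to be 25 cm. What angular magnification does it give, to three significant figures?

3.33

M = D/f = 25/7.5 = 3.333.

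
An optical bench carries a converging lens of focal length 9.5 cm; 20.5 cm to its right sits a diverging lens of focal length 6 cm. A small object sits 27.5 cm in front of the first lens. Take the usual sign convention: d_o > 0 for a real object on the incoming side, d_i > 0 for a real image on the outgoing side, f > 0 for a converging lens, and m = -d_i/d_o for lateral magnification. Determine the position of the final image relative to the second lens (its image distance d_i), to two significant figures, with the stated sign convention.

-3.0 cm

First lens: d_i1 = 1/(1/9.5 - 1/27.5) = 14.514 cm.
The intermediate image is 14.514 cm to the right of lens 1, so d_o2 = L - d_i1 = 20.5 - 14.514 = 5.986 cm.
Second lens: d_i2 = 1/(1/(-6) - 1/(5.986)) = -2.997 cm.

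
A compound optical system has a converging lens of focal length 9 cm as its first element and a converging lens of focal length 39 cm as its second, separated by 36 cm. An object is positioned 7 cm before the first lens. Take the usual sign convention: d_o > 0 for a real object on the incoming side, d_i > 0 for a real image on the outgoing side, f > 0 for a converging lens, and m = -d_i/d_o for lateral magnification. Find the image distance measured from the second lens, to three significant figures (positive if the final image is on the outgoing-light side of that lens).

92.4 cm

First lens: d_i1 = 1/(1/9 - 1/7) = -31.500 cm.
The intermediate image is virtual, 31.500 cm to the left of lens 1, so d_o2 = L - d_i1 = 36 - (-31.500) = 67.500 cm.
Second lens: d_i2 = 1/(1/39 - 1/(67.500)) = 92.368 cm.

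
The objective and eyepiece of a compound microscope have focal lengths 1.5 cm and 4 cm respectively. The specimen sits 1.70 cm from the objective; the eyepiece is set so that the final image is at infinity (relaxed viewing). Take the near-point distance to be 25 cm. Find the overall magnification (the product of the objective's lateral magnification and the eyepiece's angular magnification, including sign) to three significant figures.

Objective: 1/d_i = 1/f_obj - 1/d_o = 1/1.5 - 1/1.70 = 0.07843 cm^-1, so d_i = 12.750 cm.
m_obj = -d_i/d_o = -12.750/1.70 = -7.500.
Eyepiece angular magnification (image at infinity): M_eye = D/f_e = 25/4 = 6.250.
Overall M = m_obj x M_eye = (-7.500)(6.250) = -46.88.

-46.9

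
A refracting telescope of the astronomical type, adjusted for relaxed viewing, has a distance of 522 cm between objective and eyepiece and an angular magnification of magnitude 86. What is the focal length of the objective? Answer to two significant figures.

520 cm

In normal adjustment the tube length equals f_obj + f_eye and |M| = f_obj/f_eye.
So f_obj = 86 f_eye and 86 f_eye + f_eye = 522 cm, giving f_eye = 522/87 = 6.000 cm and f_obj = 516.000 cm.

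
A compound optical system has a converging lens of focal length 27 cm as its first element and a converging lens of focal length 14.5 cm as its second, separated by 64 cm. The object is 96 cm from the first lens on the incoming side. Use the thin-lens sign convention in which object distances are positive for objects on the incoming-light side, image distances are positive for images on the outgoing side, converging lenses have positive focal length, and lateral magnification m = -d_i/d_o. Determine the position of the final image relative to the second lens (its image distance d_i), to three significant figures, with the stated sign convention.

32.1 cm

Applying the thin-lens equation to the first lens, 1/27 = 1/96 + 1/d_i1, which gives d_i1 = 37.565 cm.
Object distance for lens 2: d_o2 = 64 - 37.565 = 26.435 cm.
Applying the thin-lens equation again with f_2 = 14.5 cm and d_o2 = 26.435 cm gives d_i2 = 32.117 cm.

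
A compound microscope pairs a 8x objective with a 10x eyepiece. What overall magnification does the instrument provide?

The overall magnification of a compound microscope is the product of the objective and eyepiece magnifications:
M = M_obj x M_eye = 8 x 10 = 80.

80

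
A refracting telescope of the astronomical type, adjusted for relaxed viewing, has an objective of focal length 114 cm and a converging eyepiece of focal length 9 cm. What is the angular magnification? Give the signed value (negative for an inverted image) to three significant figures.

M = -f_obj/f_eye = -114/(9) = -12.667.

-12.7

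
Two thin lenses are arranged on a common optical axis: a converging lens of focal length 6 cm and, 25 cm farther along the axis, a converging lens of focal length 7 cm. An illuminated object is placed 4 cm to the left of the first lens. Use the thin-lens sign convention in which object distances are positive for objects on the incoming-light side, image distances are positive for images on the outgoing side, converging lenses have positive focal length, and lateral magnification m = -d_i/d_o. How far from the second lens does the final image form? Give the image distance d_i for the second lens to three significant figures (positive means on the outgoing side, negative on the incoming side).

8.63 cm

Lens 1: 1/d_i1 = 1/f_1 - 1/d_o1 = 1/6 - 1/4 = -0.08333 cm^-1, so d_i1 = -12.000 cm.
With d_i1 < 0 the first image is virtual and lies on the object side; the object distance for lens 2 is d_o2 = 25 - (-12.000) = 37.000 cm.
Lens 2: 1/d_i2 = 1/f_2 - 1/d_o2 = 1/7 - 1/(37.000) = 0.11583 cm^-1, so d_i2 = 8.633 cm.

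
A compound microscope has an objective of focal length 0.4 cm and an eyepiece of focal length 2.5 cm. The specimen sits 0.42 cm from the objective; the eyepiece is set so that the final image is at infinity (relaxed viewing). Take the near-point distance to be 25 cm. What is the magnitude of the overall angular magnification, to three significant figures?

Objective: 1/d_i = 1/f_obj - 1/d_o = 1/0.4 - 1/0.42 = 0.11905 cm^-1, so d_i = 8.400 cm.
m_obj = -d_i/d_o = -8.400/0.42 = -20.000.
Eyepiece angular magnification (image at infinity): M_eye = D/f_e = 25/2.5 = 10.000.
Overall M = m_obj x M_eye = (-20.000)(10.000) = -200.00.
|M| = 200.00.

200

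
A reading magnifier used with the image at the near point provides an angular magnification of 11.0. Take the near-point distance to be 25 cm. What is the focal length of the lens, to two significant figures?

2.5 cm

For the image at the near point, M = 1 + D/f.
f = D/(M - 1) = 25/(11.0 - 1) = 2.500 cm.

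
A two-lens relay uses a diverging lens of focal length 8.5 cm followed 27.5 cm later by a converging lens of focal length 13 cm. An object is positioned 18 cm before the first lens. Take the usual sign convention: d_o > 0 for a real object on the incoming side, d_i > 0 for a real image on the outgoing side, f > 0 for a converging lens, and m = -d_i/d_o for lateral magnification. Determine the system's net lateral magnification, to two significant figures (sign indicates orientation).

First lens: d_i1 = 1/(1/(-8.5) - 1/18) = -5.774 cm.
m_1 = -(-5.774)/18 = 0.3208.
The intermediate image is virtual, 5.774 cm to the left of lens 1, so d_o2 = L - d_i1 = 27.5 - (-5.774) = 33.274 cm.
Second lens: d_i2 = 1/(1/13 - 1/(33.274)) = 21.336 cm.
m_2 = -(21.336)/(33.274) = -0.6412.
The system's lateral magnification is m_1 m_2 = (0.3208)(-0.6412) = -0.2057.

-0.21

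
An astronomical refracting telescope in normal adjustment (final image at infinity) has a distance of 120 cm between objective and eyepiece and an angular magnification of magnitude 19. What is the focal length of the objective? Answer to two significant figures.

In normal adjustment the tube length equals f_obj + f_eye and |M| = f_obj/f_eye.
So f_obj = 19 f_eye and 19 f_eye + f_eye = 120 cm, giving f_eye = 120/20 = 6.000 cm and f_obj = 114.000 cm.

110 cm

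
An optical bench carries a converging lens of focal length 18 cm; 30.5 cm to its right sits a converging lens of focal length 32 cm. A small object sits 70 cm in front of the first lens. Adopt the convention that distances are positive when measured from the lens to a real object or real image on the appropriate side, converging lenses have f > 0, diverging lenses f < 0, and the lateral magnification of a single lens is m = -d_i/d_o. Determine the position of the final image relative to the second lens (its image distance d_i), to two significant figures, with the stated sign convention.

Applying the thin-lens equation to the first lens, 1/18 = 1/70 + 1/d_i1, which gives d_i1 = 24.231 cm.
That image sits 6.269 cm in front of the second lens, so d_o2 = 6.269 cm.
Applying the thin-lens equation again with f_2 = 32 cm and d_o2 = 6.269 cm gives d_i2 = -7.797 cm.

-7.8 cm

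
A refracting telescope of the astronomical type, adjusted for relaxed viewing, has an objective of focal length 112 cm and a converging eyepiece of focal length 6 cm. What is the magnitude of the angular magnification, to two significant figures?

19

|M| = f_obj/|f_eye| = 112/6 = 18.667.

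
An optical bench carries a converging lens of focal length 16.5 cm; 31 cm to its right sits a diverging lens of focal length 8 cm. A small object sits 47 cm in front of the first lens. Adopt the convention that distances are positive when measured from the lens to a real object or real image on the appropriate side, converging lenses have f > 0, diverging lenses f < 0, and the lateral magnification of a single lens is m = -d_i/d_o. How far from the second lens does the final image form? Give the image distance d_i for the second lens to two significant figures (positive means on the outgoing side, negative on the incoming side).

First lens: d_i1 = 1/(1/16.5 - 1/47) = 25.426 cm.
The intermediate image is 25.426 cm to the right of lens 1, so d_o2 = L - d_i1 = 31 - 25.426 = 5.574 cm.
Second lens: d_i2 = 1/(1/(-8) - 1/(5.574)) = -3.285 cm.

-3.3 cm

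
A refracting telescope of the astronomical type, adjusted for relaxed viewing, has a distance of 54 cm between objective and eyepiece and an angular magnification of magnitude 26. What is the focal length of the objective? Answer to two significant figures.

In normal adjustment the tube length equals f_obj + f_eye and |M| = f_obj/f_eye.
So f_obj = 26 f_eye and 26 f_eye + f_eye = 54 cm, giving f_eye = 54/27 = 2.000 cm and f_obj = 52.000 cm.

52 cm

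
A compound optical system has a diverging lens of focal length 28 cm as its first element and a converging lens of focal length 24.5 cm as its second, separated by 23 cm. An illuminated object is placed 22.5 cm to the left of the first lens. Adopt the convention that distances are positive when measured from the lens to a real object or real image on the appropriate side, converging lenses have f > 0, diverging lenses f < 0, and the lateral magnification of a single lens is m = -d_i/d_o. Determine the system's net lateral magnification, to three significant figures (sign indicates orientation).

-1.24

Applying the thin-lens equation to the first lens, 1/(-28) = 1/22.5 + 1/d_i1, which gives d_i1 = -12.475 cm.
Its lateral magnification is m_1 = -d_i1/d_o1 = -(-12.475)/22.5 = 0.5545.
With d_i1 < 0 the first image is virtual and lies on the object side; the object distance for lens 2 is d_o2 = 23 - (-12.475) = 35.475 cm.
Applying the thin-lens equation again with f_2 = 24.5 cm and d_o2 = 35.475 cm gives d_i2 = 79.191 cm.
m_2 = -(79.191)/(35.475) = -2.2323.
The system's lateral magnification is m_1 m_2 = (0.5545)(-2.2323) = -1.2377.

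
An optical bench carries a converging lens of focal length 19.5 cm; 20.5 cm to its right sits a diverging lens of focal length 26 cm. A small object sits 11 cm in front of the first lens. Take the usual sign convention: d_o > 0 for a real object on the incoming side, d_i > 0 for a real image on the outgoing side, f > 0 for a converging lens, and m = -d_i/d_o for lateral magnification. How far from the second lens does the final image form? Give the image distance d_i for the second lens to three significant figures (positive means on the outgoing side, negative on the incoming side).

Lens 1: 1/d_i1 = 1/f_1 - 1/d_o1 = 1/19.5 - 1/11 = -0.03963 cm^-1, so d_i1 = -25.235 cm.
With d_i1 < 0 the first image is virtual and lies on the object side; the object distance for lens 2 is d_o2 = 20.5 - (-25.235) = 45.735 cm.
Lens 2: 1/d_i2 = 1/f_2 - 1/d_o2 = 1/(-26) - 1/(45.735) = -0.06033 cm^-1, so d_i2 = -16.576 cm.

-16.6 cm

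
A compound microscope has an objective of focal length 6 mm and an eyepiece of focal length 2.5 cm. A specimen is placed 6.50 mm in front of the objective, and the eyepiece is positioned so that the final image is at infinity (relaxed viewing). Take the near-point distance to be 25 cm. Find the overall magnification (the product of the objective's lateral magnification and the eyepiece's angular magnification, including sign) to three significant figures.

Convert to cm: f_obj = 6 mm = 0.6 cm; d_o = 6.50 mm = 0.65 cm.
Objective: 1/d_i = 1/f_obj - 1/d_o = 1/0.6 - 1/0.65 = 0.12821 cm^-1, so d_i = 7.800 cm.
m_obj = -d_i/d_o = -7.800/0.65 = -12.000.
Eyepiece angular magnification (image at infinity): M_eye = D/f_e = 25/2.5 = 10.000.
Overall M = m_obj x M_eye = (-12.000)(10.000) = -120.00.

-120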